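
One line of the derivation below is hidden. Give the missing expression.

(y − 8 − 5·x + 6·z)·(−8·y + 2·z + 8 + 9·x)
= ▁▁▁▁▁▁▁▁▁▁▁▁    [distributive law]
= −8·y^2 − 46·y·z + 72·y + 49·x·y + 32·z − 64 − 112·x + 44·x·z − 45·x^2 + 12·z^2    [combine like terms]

By distributive law:

−8·y^2 + 2·y·z + 8·y + 9·x·y + 64·y − 16·z − 64 − 72·x + 40·x·y − 10·x·z − 40·x − 45·x^2 − 48·y·z + 12·z^2 + 48·z + 54·x·z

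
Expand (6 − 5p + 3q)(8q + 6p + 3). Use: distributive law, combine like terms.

(6 − 5p + 3q)(8q + 6p + 3)
= 48q + 36p + 18 − 40pq − 30p^2 − 15p + 24q^2 + 18pq + 9q    [distributive law]
= 57q + 21p + 18 − 22pq − 30p^2 + 24q^2    [combine like terms]

57q + 21p + 18 − 22pq − 30p^2 + 24q^2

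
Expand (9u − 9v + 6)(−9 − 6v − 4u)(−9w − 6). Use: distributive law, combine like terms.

(9u − 9v + 6)(−9 − 6v − 4u)(−9w − 6)
= (−81u − 54uv − 36u² + 81v + 54v² + 36uv − 54 − 36v − 24u)(−9w − 6)    [distributive law]
= (−105u − 18uv − 36u² + 45v + 54v² − 54)(−9w − 6)    [combine like terms]
= 945uw + 630u + 162uvw + 108uv + 324u²w + 216u² − 405vw − 270v − 486v²w − 324v² + 486w + 324    [distributive law]

945uw + 630u + 162uvw + 108uv + 324u²w + 216u² − 405vw − 270v − 486v²w − 324v² + 486w + 324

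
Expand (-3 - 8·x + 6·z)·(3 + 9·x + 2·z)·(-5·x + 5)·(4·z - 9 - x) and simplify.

(-3 - 8·x + 6·z)·(3 + 9·x + 2·z)·(-5·x + 5)·(4·z - 9 - x)
= (-9 - 27·x - 6·z - 24·x - 72·x² - 16·x·z + 18·z + 54·x·z + 12·z²)·(-5·x + 5)·(4·z - 9 - x)    [distributive law]
= (-9 - 51·x + 12·z - 72·x² + 38·x·z + 12·z²)·(-5·x + 5)·(4·z - 9 - x)    [combine like terms]
= (45·x - 45 + 255·x² - 255·x - 60·x·z + 60·z + 360·x³ - 360·x² - 190·x²·z + 190·x·z - 60·x·z² + 60·z²)·(4·z - 9 - x)    [distributive law]
= (-210·x - 45 - 105·x² + 130·x·z + 60·z + 360·x³ - 190·x²·z - 60·x·z² + 60·z²)·(4·z - 9 - x)    [combine like terms]
= -840·x·z + 1890·x + 210·x² - 180·z + 405 + 45·x - 420·x²·z + 945·x² + 105·x³ + 520·x·z² - 1170·x·z - 130·x²·z + 240·z² - 540·z - 60·x·z + 1440·x³·z - 3240·x³ - 360·x⁴ - 760·x²·z² + 1710·x²·z + 190·x³·z - 240·x·z³ + 540·x·z² + 60·x²·z² + 240·z³ - 540·z² - 60·x·z²    [distributive law]
= -2070·x·z + 1935·x + 1155·x² - 720·z + 405 + 1160·x²·z - 3135·x³ + 1000·x·z² - 300·z² + 1630·x³·z - 360·x⁴ - 700·x²·z² - 240·x·z³ + 240·z³    [combine like terms]

-2070·x·z + 1935·x + 1155·x² - 720·z + 405 + 1160·x²·z - 3135·x³ + 1000·x·z² - 300·z² + 1630·x³·z - 360·x⁴ - 700·x²·z² - 240·x·z³ + 240·z³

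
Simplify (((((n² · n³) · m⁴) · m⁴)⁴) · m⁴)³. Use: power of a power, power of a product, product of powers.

(((((n² · n³) · m⁴) · m⁴)⁴) · m⁴)³
= (((((n² · n³) · m⁴) · m⁴)⁴)³) · ((m⁴)³)    [power of a product]
= ((((n² · n³) · m⁴) · m⁴)¹²) · ((m⁴)³)    [power of a power]
= ((((n² · n³) · m⁴)¹²) · ((m⁴)¹²)) · ((m⁴)³)    [power of a product]
= ((((n² · n³)¹²) · ((m⁴)¹²)) · ((m⁴)¹²)) · ((m⁴)³)    [power of a product]
= (((((n²)¹²) · ((n³)¹²)) · ((m⁴)¹²)) · ((m⁴)¹²)) · ((m⁴)³)    [power of a product]
= (((n²⁴ · ((n³)¹²)) · ((m⁴)¹²)) · ((m⁴)¹²)) · ((m⁴)³)    [power of a power]
= (((n²⁴ · n³⁶) · ((m⁴)¹²)) · ((m⁴)¹²)) · ((m⁴)³)    [power of a power]
= ((n⁶⁰ · ((m⁴)¹²)) · ((m⁴)¹²)) · ((m⁴)³)    [product of powers]
= ((n⁶⁰ · m⁴⁸) · ((m⁴)¹²)) · ((m⁴)³)    [power of a power]
= ((n⁶⁰ · m⁴⁸) · m⁴⁸) · ((m⁴)³)    [power of a power]
= ((n⁶⁰ · m⁴⁸) · m⁴⁸) · m¹²    [power of a power]
= m¹⁰⁸n⁶⁰    [product of powers]

m¹⁰⁸n⁶⁰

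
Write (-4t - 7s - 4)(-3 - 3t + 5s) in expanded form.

24t + 12t^2 + st + s - 35s^2 + 12

(-4t - 7s - 4)(-3 - 3t + 5s)
= 12t + 12t^2 - 20st + 21s + 21st - 35s^2 + 12 + 12t - 20s    [distributive law]
= 24t + 12t^2 + st + s - 35s^2 + 12    [combine like terms]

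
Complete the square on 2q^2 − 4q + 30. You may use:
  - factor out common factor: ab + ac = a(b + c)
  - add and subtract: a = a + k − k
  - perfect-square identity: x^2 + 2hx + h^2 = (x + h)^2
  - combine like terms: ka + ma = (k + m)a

2(q − 1)^2 + 28

2q^2 − 4q + 30
= 2(q^2 − 2q) + 30    [factor out 2 from the q-terms]
= 2(q^2 − 2q + 1 − 1) + 30    [add and subtract 1 inside the bracket]
= 2(q − 1)^2 − 2 + 30    [perfect-square identity]
= 2(q − 1)^2 + 28    [combine constants]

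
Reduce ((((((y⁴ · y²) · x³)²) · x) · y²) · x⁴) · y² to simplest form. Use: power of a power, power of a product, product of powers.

((((((y⁴ · y²) · x³)²) · x) · y²) · x⁴) · y²
= ((((((y⁴ · y²)²) · ((x³)²)) · x) · y²) · x⁴) · y²    [power of a product]
= (((((((y⁴)²) · ((y²)²)) · ((x³)²)) · x) · y²) · x⁴) · y²    [power of a product]
= (((((y⁸ · ((y²)²)) · ((x³)²)) · x) · y²) · x⁴) · y²    [power of a power]
= (((((y⁸ · y⁴) · ((x³)²)) · x) · y²) · x⁴) · y²    [power of a power]
= ((((y¹² · ((x³)²)) · x) · y²) · x⁴) · y²    [product of powers]
= ((((y¹² · x⁶) · x) · y²) · x⁴) · y²    [power of a power]
= x¹¹y¹⁶    [product of powers]

x¹¹y¹⁶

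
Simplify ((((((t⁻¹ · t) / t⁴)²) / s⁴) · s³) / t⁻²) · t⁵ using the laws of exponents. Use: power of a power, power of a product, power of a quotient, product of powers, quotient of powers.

((((((t⁻¹ · t) / t⁴)²) / s⁴) · s³) / t⁻²) · t⁵
= ((((((t⁻¹ · t)²) / ((t⁴)²)) / s⁴) · s³) / t⁻²) · t⁵    [power of a quotient]
= (((((((t⁻¹)²) · (t²)) / ((t⁴)²)) / s⁴) · s³) / t⁻²) · t⁵    [power of a product]
= (((((t⁻² · (t²)) / ((t⁴)²)) / s⁴) · s³) / t⁻²) · t⁵    [power of a power]
= ((((t⁰ / ((t⁴)²)) / s⁴) · s³) / t⁻²) · t⁵    [product of powers]
= ((((t⁰ / t⁸) / s⁴) · s³) / t⁻²) · t⁵    [power of a power]
= (((t⁻⁸ / s⁴) · s³) / t⁻²) · t⁵    [quotient of powers]
= s⁻¹·t⁻¹    [quotient of powers; product of powers]

s⁻¹·t⁻¹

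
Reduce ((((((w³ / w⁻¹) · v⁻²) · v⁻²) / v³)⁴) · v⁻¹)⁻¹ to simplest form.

v²⁹w⁻¹⁶

((((((w³ / w⁻¹) · v⁻²) · v⁻²) / v³)⁴) · v⁻¹)⁻¹
= ((((((w³ / w⁻¹) · v⁻²) · v⁻²) / v³)⁴)⁻¹) · ((v⁻¹)⁻¹)    [power of a product]
= (((((w³ / w⁻¹) · v⁻²) · v⁻²) / v³)⁻⁴) · ((v⁻¹)⁻¹)    [power of a power]
= (((((w³ / w⁻¹) · v⁻²) · v⁻²)⁻⁴) / ((v³)⁻⁴)) · ((v⁻¹)⁻¹)    [power of a quotient]
= (((((w³ / w⁻¹) · v⁻²)⁻⁴) · ((v⁻²)⁻⁴)) / ((v³)⁻⁴)) · ((v⁻¹)⁻¹)    [power of a product]
= (((((w³ / w⁻¹)⁻⁴) · ((v⁻²)⁻⁴)) · ((v⁻²)⁻⁴)) / ((v³)⁻⁴)) · ((v⁻¹)⁻¹)    [power of a product]
= ((((((w³)⁻⁴) / ((w⁻¹)⁻⁴)) · ((v⁻²)⁻⁴)) · ((v⁻²)⁻⁴)) / ((v³)⁻⁴)) · ((v⁻¹)⁻¹)    [power of a quotient]
= ((((w⁻¹² / ((w⁻¹)⁻⁴)) · ((v⁻²)⁻⁴)) · ((v⁻²)⁻⁴)) / ((v³)⁻⁴)) · ((v⁻¹)⁻¹)    [power of a power]
= ((((w⁻¹² / w⁴) · ((v⁻²)⁻⁴)) · ((v⁻²)⁻⁴)) / ((v³)⁻⁴)) · ((v⁻¹)⁻¹)    [power of a power]
= (((w⁻¹⁶ · ((v⁻²)⁻⁴)) · ((v⁻²)⁻⁴)) / ((v³)⁻⁴)) · ((v⁻¹)⁻¹)    [quotient of powers]
= (((w⁻¹⁶ · v⁸) · ((v⁻²)⁻⁴)) / ((v³)⁻⁴)) · ((v⁻¹)⁻¹)    [power of a power]
= (((w⁻¹⁶ · v⁸) · v⁸) / ((v³)⁻⁴)) · ((v⁻¹)⁻¹)    [power of a power]
= (((w⁻¹⁶ · v⁸) · v⁸) / v⁻¹²) · ((v⁻¹)⁻¹)    [power of a power]
= (((w⁻¹⁶ · v⁸) · v⁸) / v⁻¹²) · v    [power of a power]
= v²⁹w⁻¹⁶    [quotient of powers; product of powers]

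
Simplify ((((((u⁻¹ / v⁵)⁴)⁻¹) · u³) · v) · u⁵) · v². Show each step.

u¹²·v²³

((((((u⁻¹ / v⁵)⁴)⁻¹) · u³) · v) · u⁵) · v²
= (((((u⁻¹ / v⁵)⁻⁴) · u³) · v) · u⁵) · v²    [power of a power]
= ((((((u⁻¹)⁻⁴) / ((v⁵)⁻⁴)) · u³) · v) · u⁵) · v²    [power of a quotient]
= ((((u⁴ / ((v⁵)⁻⁴)) · u³) · v) · u⁵) · v²    [power of a power]
= ((((u⁴ / v⁻²⁰) · u³) · v) · u⁵) · v²    [power of a power]
= u¹²·v²³    [quotient of powers; product of powers]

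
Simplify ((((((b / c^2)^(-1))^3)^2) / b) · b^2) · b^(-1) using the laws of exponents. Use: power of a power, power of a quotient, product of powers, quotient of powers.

b^(-6)c^12

((((((b / c^2)^(-1))^3)^2) / b) · b^2) · b^(-1)
= (((((b / c^2)^(-1))^6) / b) · b^2) · b^(-1)    [power of a power]
= ((((b / c^2)^(-6)) / b) · b^2) · b^(-1)    [power of a power]
= ((((b^(-6)) / ((c^2)^(-6))) / b) · b^2) · b^(-1)    [power of a quotient]
= (((b^(-6) / c^(-12)) / b) · b^2) · b^(-1)    [power of a power]
= b^(-6)c^12    [quotient of powers; product of powers]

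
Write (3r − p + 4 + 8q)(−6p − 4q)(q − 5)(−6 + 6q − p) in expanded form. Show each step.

(3r − p + 4 + 8q)(−6p − 4q)(q − 5)(−6 + 6q − p)
= (−18pr − 12qr + 6p² + 4pq − 24p − 16q − 48pq − 32q²)(q − 5)(−6 + 6q − p)    [distributive law]
= (−18pr − 12qr + 6p² − 44pq − 24p − 16q − 32q²)(q − 5)(−6 + 6q − p)    [combine like terms]
= (−18pqr + 90pr − 12q²r + 60qr + 6p²q − 30p² − 44pq² + 220pq − 24pq + 120p − 16q² + 80q − 32q³ + 160q²)(−6 + 6q − p)    [distributive law]
= (−18pqr + 90pr − 12q²r + 60qr + 6p²q − 30p² − 44pq² + 196pq + 120p + 144q² + 80q − 32q³)(−6 + 6q − p)    [combine like terms]
= 108pqr − 108pq²r + 18p²qr − 540pr + 540pqr − 90p²r + 72q²r − 72q³r + 12pq²r − 360qr + 360q²r − 60pqr − 36p²q + 36p²q² − 6p³q + 180p² − 180p²q + 30p³ + 264pq² − 264pq³ + 44p²q² − 1176pq + 1176pq² − 196p²q − 720p + 720pq − 120p² − 864q² + 864q³ − 144pq² − 480q + 480q² − 80pq + 192q³ − 192q⁴ + 32pq³    [distributive law]
= 588pqr − 96pq²r + 18p²qr − 540pr − 90p²r + 432q²r − 72q³r − 360qr − 412p²q + 80p²q² − 6p³q + 60p² + 30p³ + 1296pq² − 232pq³ − 536pq − 720p − 384q² + 1056q³ − 480q − 192q⁴    [combine like terms]

588pqr − 96pq²r + 18p²qr − 540pr − 90p²r + 432q²r − 72q³r − 360qr − 412p²q + 80p²q² − 6p³q + 60p² + 30p³ + 1296pq² − 232pq³ − 536pq − 720p − 384q² + 1056q³ − 480q − 192q⁴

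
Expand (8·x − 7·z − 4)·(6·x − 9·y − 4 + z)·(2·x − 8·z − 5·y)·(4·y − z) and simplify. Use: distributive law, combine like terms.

(8·x − 7·z − 4)·(6·x − 9·y − 4 + z)·(2·x − 8·z − 5·y)·(4·y − z)
= (48·x^2 − 72·x·y − 32·x + 8·x·z − 42·x·z + 63·y·z + 28·z − 7·z^2 − 24·x + 36·y + 16 − 4·z)·(2·x − 8·z − 5·y)·(4·y − z)    [distributive law]
= (48·x^2 − 72·x·y − 56·x − 34·x·z + 63·y·z + 24·z − 7·z^2 + 36·y + 16)·(2·x − 8·z − 5·y)·(4·y − z)    [combine like terms]
= (96·x^3 − 384·x^2·z − 240·x^2·y − 144·x^2·y + 576·x·y·z + 360·x·y^2 − 112·x^2 + 448·x·z + 280·x·y − 68·x^2·z + 272·x·z^2 + 170·x·y·z + 126·x·y·z − 504·y·z^2 − 315·y^2·z + 48·x·z − 192·z^2 − 120·y·z − 14·x·z^2 + 56·z^3 + 35·y·z^2 + 72·x·y − 288·y·z − 180·y^2 + 32·x − 128·z − 80·y)·(4·y − z)    [distributive law]
= (96·x^3 − 452·x^2·z − 384·x^2·y + 872·x·y·z + 360·x·y^2 − 112·x^2 + 496·x·z + 352·x·y + 258·x·z^2 − 469·y·z^2 − 315·y^2·z − 192·z^2 − 408·y·z + 56·z^3 − 180·y^2 + 32·x − 128·z − 80·y)·(4·y − z)    [combine like terms]
= 384·x^3·y − 96·x^3·z − 1808·x^2·y·z + 452·x^2·z^2 − 1536·x^2·y^2 + 384·x^2·y·z + 3488·x·y^2·z − 872·x·y·z^2 + 1440·x·y^3 − 360·x·y^2·z − 448·x^2·y + 112·x^2·z + 1984·x·y·z − 496·x·z^2 + 1408·x·y^2 − 352·x·y·z + 1032·x·y·z^2 − 258·x·z^3 − 1876·y^2·z^2 + 469·y·z^3 − 1260·y^3·z + 315·y^2·z^2 − 768·y·z^2 + 192·z^3 − 1632·y^2·z + 408·y·z^2 + 224·y·z^3 − 56·z^4 − 720·y^3 + 180·y^2·z + 128·x·y − 32·x·z − 512·y·z + 128·z^2 − 320·y^2 + 80·y·z    [distributive law]
= 384·x^3·y − 96·x^3·z − 1424·x^2·y·z + 452·x^2·z^2 − 1536·x^2·y^2 + 3128·x·y^2·z + 160·x·y·z^2 + 1440·x·y^3 − 448·x^2·y + 112·x^2·z + 1632·x·y·z − 496·x·z^2 + 1408·x·y^2 − 258·x·z^3 − 1561·y^2·z^2 + 693·y·z^3 − 1260·y^3·z − 360·y·z^2 + 192·z^3 − 1452·y^2·z − 56·z^4 − 720·y^3 + 128·x·y − 32·x·z − 432·y·z + 128·z^2 − 320·y^2    [combine like terms]

384·x^3·y − 96·x^3·z − 1424·x^2·y·z + 452·x^2·z^2 − 1536·x^2·y^2 + 3128·x·y^2·z + 160·x·y·z^2 + 1440·x·y^3 − 448·x^2·y + 112·x^2·z + 1632·x·y·z − 496·x·z^2 + 1408·x·y^2 − 258·x·z^3 − 1561·y^2·z^2 + 693·y·z^3 − 1260·y^3·z − 360·y·z^2 + 192·z^3 − 1452·y^2·z − 56·z^4 − 720·y^3 + 128·x·y − 32·x·z − 432·y·z + 128·z^2 − 320·y^2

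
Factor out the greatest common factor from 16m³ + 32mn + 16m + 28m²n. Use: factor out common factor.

4m(4m² + 8n + 4 + 7mn)

16m³ + 32mn + 16m + 28m²n
= 4(4m³ + 8mn + 4m + 7m²n)    [factor out 4]
= 4m(4m² + 8n + 4 + 7mn)    [factor out m]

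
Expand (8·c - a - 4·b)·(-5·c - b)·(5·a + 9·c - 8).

-155·a·c^2 - 360·c^3 + 320·c^2 + 69·a·b·c + 108·b·c^2 - 96·b·c + 25·a^2·c - 40·a·c + 5·a^2·b - 8·a·b + 20·a·b^2 + 36·b^2·c - 32·b^2

(8·c - a - 4·b)·(-5·c - b)·(5·a + 9·c - 8)
= (-40·c^2 - 8·b·c + 5·a·c + a·b + 20·b·c + 4·b^2)·(5·a + 9·c - 8)    [distributive law]
= (-40·c^2 + 12·b·c + 5·a·c + a·b + 4·b^2)·(5·a + 9·c - 8)    [combine like terms]
= -200·a·c^2 - 360·c^3 + 320·c^2 + 60·a·b·c + 108·b·c^2 - 96·b·c + 25·a^2·c + 45·a·c^2 - 40·a·c + 5·a^2·b + 9·a·b·c - 8·a·b + 20·a·b^2 + 36·b^2·c - 32·b^2    [distributive law]
= -155·a·c^2 - 360·c^3 + 320·c^2 + 69·a·b·c + 108·b·c^2 - 96·b·c + 25·a^2·c - 40·a·c + 5·a^2·b - 8·a·b + 20·a·b^2 + 36·b^2·c - 32·b^2    [combine like terms]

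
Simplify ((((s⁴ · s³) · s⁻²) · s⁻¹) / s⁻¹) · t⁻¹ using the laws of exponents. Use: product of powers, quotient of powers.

s⁵t⁻¹

((((s⁴ · s³) · s⁻²) · s⁻¹) / s⁻¹) · t⁻¹
= (((s⁷ · s⁻²) · s⁻¹) / s⁻¹) · t⁻¹    [product of powers]
= ((s⁵ · s⁻¹) / s⁻¹) · t⁻¹    [product of powers]
= (s⁴ / s⁻¹) · t⁻¹    [product of powers]
= s⁵ · t⁻¹    [quotient of powers]
= s⁵t⁻¹    [rearrange]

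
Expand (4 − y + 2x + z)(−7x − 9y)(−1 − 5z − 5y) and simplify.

28x + 147xz + 151xy + 36y + 189yz + 171y² + 90xyz + 55xy² − 45y³ + 14x² + 70x²z + 70x²y + 35xz² + 45yz²

(4 − y + 2x + z)(−7x − 9y)(−1 − 5z − 5y)
= (−28x − 36y + 7xy + 9y² − 14x² − 18xy − 7xz − 9yz)(−1 − 5z − 5y)    [distributive law]
= (−28x − 36y − 11xy + 9y² − 14x² − 7xz − 9yz)(−1 − 5z − 5y)    [combine like terms]
= 28x + 140xz + 140xy + 36y + 180yz + 180y² + 11xy + 55xyz + 55xy² − 9y² − 45y²z − 45y³ + 14x² + 70x²z + 70x²y + 7xz + 35xz² + 35xyz + 9yz + 45yz² + 45y²z    [distributive law]
= 28x + 147xz + 151xy + 36y + 189yz + 171y² + 90xyz + 55xy² − 45y³ + 14x² + 70x²z + 70x²y + 35xz² + 45yz²    [combine like terms]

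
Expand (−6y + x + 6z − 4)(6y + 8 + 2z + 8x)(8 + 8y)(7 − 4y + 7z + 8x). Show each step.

−2720y^2 + 1440y^3 − 6752y^2z − 7152xy^2 + 1152y^4 − 2784y^3z − 960xy^3 − 4800y − 3520yz − 9584xy + 3872yz^2 + 1600xyz + 960y^2z^2 − 2416xy^2z − 4032x^2y − 2944x^2y^2 − 3392x + 4016xz − 1088x^2 + 3568xz^2 + 3648x^2z + 3568xyz^2 + 3648x^2yz + 512x^3 + 512x^3y + 448z + 2912z^2 + 672z^3 + 672yz^3 − 1792

(−6y + x + 6z − 4)(6y + 8 + 2z + 8x)(8 + 8y)(7 − 4y + 7z + 8x)
= (−36y^2 − 48y − 12yz − 48xy + 6xy + 8x + 2xz + 8x^2 + 36yz + 48z + 12z^2 + 48xz − 24y − 32 − 8z − 32x)(8 + 8y)(7 − 4y + 7z + 8x)    [distributive law]
= (−36y^2 − 72y + 24yz − 42xy − 24x + 50xz + 8x^2 + 40z + 12z^2 − 32)(8 + 8y)(7 − 4y + 7z + 8x)    [combine like terms]
= (−288y^2 − 288y^3 − 576y − 576y^2 + 192yz + 192y^2z − 336xy − 336xy^2 − 192x − 192xy + 400xz + 400xyz + 64x^2 + 64x^2y + 320z + 320yz + 96z^2 + 96yz^2 − 256 − 256y)(7 − 4y + 7z + 8x)    [distributive law]
= (−864y^2 − 288y^3 − 832y + 512yz + 192y^2z − 528xy − 336xy^2 − 192x + 400xz + 400xyz + 64x^2 + 64x^2y + 320z + 96z^2 + 96yz^2 − 256)(7 − 4y + 7z + 8x)    [combine like terms]
= −6048y^2 + 3456y^3 − 6048y^2z − 6912xy^2 − 2016y^3 + 1152y^4 − 2016y^3z − 2304xy^3 − 5824y + 3328y^2 − 5824yz − 6656xy + 3584yz − 2048y^2z + 3584yz^2 + 4096xyz + 1344y^2z − 768y^3z + 1344y^2z^2 + 1536xy^2z − 3696xy + 2112xy^2 − 3696xyz − 4224x^2y − 2352xy^2 + 1344xy^3 − 2352xy^2z − 2688x^2y^2 − 1344x + 768xy − 1344xz − 1536x^2 + 2800xz − 1600xyz + 2800xz^2 + 3200x^2z + 2800xyz − 1600xy^2z + 2800xyz^2 + 3200x^2yz + 448x^2 − 256x^2y + 448x^2z + 512x^3 + 448x^2y − 256x^2y^2 + 448x^2yz + 512x^3y + 2240z − 1280yz + 2240z^2 + 2560xz + 672z^2 − 384yz^2 + 672z^3 + 768xz^2 + 672yz^2 − 384y^2z^2 + 672yz^3 + 768xyz^2 − 1792 + 1024y − 1792z − 2048x    [distributive law]
= −2720y^2 + 1440y^3 − 6752y^2z − 7152xy^2 + 1152y^4 − 2784y^3z − 960xy^3 − 4800y − 3520yz − 9584xy + 3872yz^2 + 1600xyz + 960y^2z^2 − 2416xy^2z − 4032x^2y − 2944x^2y^2 − 3392x + 4016xz − 1088x^2 + 3568xz^2 + 3648x^2z + 3568xyz^2 + 3648x^2yz + 512x^3 + 512x^3y + 448z + 2912z^2 + 672z^3 + 672yz^3 − 1792    [combine like terms]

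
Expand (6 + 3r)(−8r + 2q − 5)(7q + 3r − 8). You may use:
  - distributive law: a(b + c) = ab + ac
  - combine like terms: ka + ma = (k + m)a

(6 + 3r)(−8r + 2q − 5)(7q + 3r − 8)
= (−48r + 12q − 30 − 24r^2 + 6qr − 15r)(7q + 3r − 8)    [distributive law]
= (−63r + 12q − 30 − 24r^2 + 6qr)(7q + 3r − 8)    [combine like terms]
= −441qr − 189r^2 + 504r + 84q^2 + 36qr − 96q − 210q − 90r + 240 − 168qr^2 − 72r^3 + 192r^2 + 42q^2r + 18qr^2 − 48qr    [distributive law]
= −453qr + 3r^2 + 414r + 84q^2 − 306q + 240 − 150qr^2 − 72r^3 + 42q^2r    [combine like terms]

−453qr + 3r^2 + 414r + 84q^2 − 306q + 240 − 150qr^2 − 72r^3 + 42q^2r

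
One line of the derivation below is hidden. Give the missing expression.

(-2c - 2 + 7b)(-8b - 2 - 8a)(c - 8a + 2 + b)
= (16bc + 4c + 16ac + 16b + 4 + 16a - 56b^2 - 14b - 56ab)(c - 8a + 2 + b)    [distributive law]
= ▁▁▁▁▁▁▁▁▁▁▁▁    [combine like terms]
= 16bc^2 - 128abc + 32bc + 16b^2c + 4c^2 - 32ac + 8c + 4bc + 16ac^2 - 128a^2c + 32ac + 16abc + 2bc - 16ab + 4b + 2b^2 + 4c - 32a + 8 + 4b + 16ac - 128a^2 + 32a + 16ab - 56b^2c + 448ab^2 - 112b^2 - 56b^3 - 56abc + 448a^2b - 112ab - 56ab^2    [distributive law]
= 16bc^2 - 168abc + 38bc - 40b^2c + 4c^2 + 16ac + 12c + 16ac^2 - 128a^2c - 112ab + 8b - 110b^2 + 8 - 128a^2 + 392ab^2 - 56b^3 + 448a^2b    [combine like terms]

By combine like terms:

(16bc + 4c + 16ac + 2b + 4 + 16a - 56b^2 - 56ab)(c - 8a + 2 + b)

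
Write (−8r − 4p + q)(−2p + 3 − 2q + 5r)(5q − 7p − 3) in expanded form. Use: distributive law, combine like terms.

(−8r − 4p + q)(−2p + 3 − 2q + 5r)(5q − 7p − 3)
= (16pr − 24r + 16qr − 40r² + 8p² − 12p + 8pq − 20pr − 2pq + 3q − 2q² + 5qr)(5q − 7p − 3)    [distributive law]
= (−4pr − 24r + 21qr − 40r² + 8p² − 12p + 6pq + 3q − 2q²)(5q − 7p − 3)    [combine like terms]
= −20pqr + 28p²r + 12pr − 120qr + 168pr + 72r + 105q²r − 147pqr − 63qr − 200qr² + 280pr² + 120r² + 40p²q − 56p³ − 24p² − 60pq + 84p² + 36p + 30pq² − 42p²q − 18pq + 15q² − 21pq − 9q − 10q³ + 14pq² + 6q²    [distributive law]
= −167pqr + 28p²r + 180pr − 183qr + 72r + 105q²r − 200qr² + 280pr² + 120r² − 2p²q − 56p³ + 60p² − 99pq + 36p + 44pq² + 21q² − 9q − 10q³    [combine like terms]

−167pqr + 28p²r + 180pr − 183qr + 72r + 105q²r − 200qr² + 280pr² + 120r² − 2p²q − 56p³ + 60p² − 99pq + 36p + 44pq² + 21q² − 9q − 10q³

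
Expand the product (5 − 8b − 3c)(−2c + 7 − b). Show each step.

(5 − 8b − 3c)(−2c + 7 − b)
= −10c + 35 − 5b + 16bc − 56b + 8b^2 + 6c^2 − 21c + 3bc    [distributive law]
= −31c + 35 − 61b + 19bc + 8b^2 + 6c^2    [combine like terms]

−31c + 35 − 61b + 19bc + 8b^2 + 6c^2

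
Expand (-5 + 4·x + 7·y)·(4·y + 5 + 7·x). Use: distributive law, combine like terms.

15·y - 25 - 15·x + 65·x·y + 28·x² + 28·y²

(-5 + 4·x + 7·y)·(4·y + 5 + 7·x)
= -20·y - 25 - 35·x + 16·x·y + 20·x + 28·x² + 28·y² + 35·y + 49·x·y    [distributive law]
= 15·y - 25 - 15·x + 65·x·y + 28·x² + 28·y²    [combine like terms]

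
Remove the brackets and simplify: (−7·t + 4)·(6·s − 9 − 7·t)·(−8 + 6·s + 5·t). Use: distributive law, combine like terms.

666·s·t − 252·s^2·t + 84·s·t^2 − 460·t − 217·t^2 + 245·t^3 − 408·s + 144·s^2 + 288

(−7·t + 4)·(6·s − 9 − 7·t)·(−8 + 6·s + 5·t)
= (−42·s·t + 63·t + 49·t^2 + 24·s − 36 − 28·t)·(−8 + 6·s + 5·t)    [distributive law]
= (−42·s·t + 35·t + 49·t^2 + 24·s − 36)·(−8 + 6·s + 5·t)    [combine like terms]
= 336·s·t − 252·s^2·t − 210·s·t^2 − 280·t + 210·s·t + 175·t^2 − 392·t^2 + 294·s·t^2 + 245·t^3 − 192·s + 144·s^2 + 120·s·t + 288 − 216·s − 180·t    [distributive law]
= 666·s·t − 252·s^2·t + 84·s·t^2 − 460·t − 217·t^2 + 245·t^3 − 408·s + 144·s^2 + 288    [combine like terms]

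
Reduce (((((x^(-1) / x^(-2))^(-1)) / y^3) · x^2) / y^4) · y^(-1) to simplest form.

(((((x^(-1) / x^(-2))^(-1)) / y^3) · x^2) / y^4) · y^(-1)
= ((((((x^(-1))^(-1)) / ((x^(-2))^(-1))) / y^3) · x^2) / y^4) · y^(-1)    [power of a quotient]
= ((((x / ((x^(-2))^(-1))) / y^3) · x^2) / y^4) · y^(-1)    [power of a power]
= ((((x / x^2) / y^3) · x^2) / y^4) · y^(-1)    [power of a power]
= (((x^(-1) / y^3) · x^2) / y^4) · y^(-1)    [quotient of powers]
= x·y^(-8)    [quotient of powers; product of powers]

x·y^(-8)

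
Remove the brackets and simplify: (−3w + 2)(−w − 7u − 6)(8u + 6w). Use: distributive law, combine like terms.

150uw^2 + 18w^3 + 168u^2w + 44uw + 96w^2 − 112u^2 − 96u − 72w

(−3w + 2)(−w − 7u − 6)(8u + 6w)
= (3w^2 + 21uw + 18w − 2w − 14u − 12)(8u + 6w)    [distributive law]
= (3w^2 + 21uw + 16w − 14u − 12)(8u + 6w)    [combine like terms]
= 24uw^2 + 18w^3 + 168u^2w + 126uw^2 + 128uw + 96w^2 − 112u^2 − 84uw − 96u − 72w    [distributive law]
= 150uw^2 + 18w^3 + 168u^2w + 44uw + 96w^2 − 112u^2 − 96u − 72w    [combine like terms]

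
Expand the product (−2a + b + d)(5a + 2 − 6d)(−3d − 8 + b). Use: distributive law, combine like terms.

(−2a + b + d)(5a + 2 − 6d)(−3d − 8 + b)
= (−10a² − 4a + 12ad + 5ab + 2b − 6bd + 5ad + 2d − 6d²)(−3d − 8 + b)    [distributive law]
= (−10a² − 4a + 17ad + 5ab + 2b − 6bd + 2d − 6d²)(−3d − 8 + b)    [combine like terms]
= 30a²d + 80a² − 10a²b + 12ad + 32a − 4ab − 51ad² − 136ad + 17abd − 15abd − 40ab + 5ab² − 6bd − 16b + 2b² + 18bd² + 48bd − 6b²d − 6d² − 16d + 2bd + 18d³ + 48d² − 6bd²    [distributive law]
= 30a²d + 80a² − 10a²b − 124ad + 32a − 44ab − 51ad² + 2abd + 5ab² + 44bd − 16b + 2b² + 12bd² − 6b²d + 42d² − 16d + 18d³    [combine like terms]

30a²d + 80a² − 10a²b − 124ad + 32a − 44ab − 51ad² + 2abd + 5ab² + 44bd − 16b + 2b² + 12bd² − 6b²d + 42d² − 16d + 18d³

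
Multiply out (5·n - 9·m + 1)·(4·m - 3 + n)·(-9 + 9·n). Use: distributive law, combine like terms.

180·m·n + 99·m·n^2 + 99·n - 171·n^2 + 45·n^3 + 324·m^2 - 324·m^2·n - 279·m + 27

(5·n - 9·m + 1)·(4·m - 3 + n)·(-9 + 9·n)
= (20·m·n - 15·n + 5·n^2 - 36·m^2 + 27·m - 9·m·n + 4·m - 3 + n)·(-9 + 9·n)    [distributive law]
= (11·m·n - 14·n + 5·n^2 - 36·m^2 + 31·m - 3)·(-9 + 9·n)    [combine like terms]
= -99·m·n + 99·m·n^2 + 126·n - 126·n^2 - 45·n^2 + 45·n^3 + 324·m^2 - 324·m^2·n - 279·m + 279·m·n + 27 - 27·n    [distributive law]
= 180·m·n + 99·m·n^2 + 99·n - 171·n^2 + 45·n^3 + 324·m^2 - 324·m^2·n - 279·m + 27    [combine like terms]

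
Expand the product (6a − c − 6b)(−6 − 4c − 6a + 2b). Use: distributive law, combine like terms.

(6a − c − 6b)(−6 − 4c − 6a + 2b)
= −36a − 24ac − 36a^2 + 12ab + 6c + 4c^2 + 6ac − 2bc + 36b + 24bc + 36ab − 12b^2    [distributive law]
= −36a − 18ac − 36a^2 + 48ab + 6c + 4c^2 + 22bc + 36b − 12b^2    [combine like terms]

−36a − 18ac − 36a^2 + 48ab + 6c + 4c^2 + 22bc + 36b − 12b^2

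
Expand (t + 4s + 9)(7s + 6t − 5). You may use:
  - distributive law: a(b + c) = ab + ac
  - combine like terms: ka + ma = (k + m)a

31st + 6t² + 49t + 28s² + 43s − 45

(t + 4s + 9)(7s + 6t − 5)
= 7st + 6t² − 5t + 28s² + 24st − 20s + 63s + 54t − 45    [distributive law]
= 31st + 6t² + 49t + 28s² + 43s − 45    [combine like terms]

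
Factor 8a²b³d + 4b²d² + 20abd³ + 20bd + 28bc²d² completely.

8a²b³d + 4b²d² + 20abd³ + 20bd + 28bc²d²
= 4(2a²b³d + b²d² + 5abd³ + 5bd + 7bc²d²)    [factor out 4]
= 4bd(2a²b² + bd + 5ad² + 5 + 7c²d)    [factor out bd]

4bd(2a²b² + bd + 5ad² + 5 + 7c²d)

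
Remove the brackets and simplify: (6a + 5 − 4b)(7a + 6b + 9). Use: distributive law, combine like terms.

42a^2 + 8ab + 89a − 6b + 45 − 24b^2

(6a + 5 − 4b)(7a + 6b + 9)
= 42a^2 + 36ab + 54a + 35a + 30b + 45 − 28ab − 24b^2 − 36b    [distributive law]
= 42a^2 + 8ab + 89a − 6b + 45 − 24b^2    [combine like terms]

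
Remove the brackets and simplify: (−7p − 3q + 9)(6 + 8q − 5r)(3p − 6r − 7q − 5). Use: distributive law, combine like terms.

−126p^2 − 58pr + 736pq + 372p − 168p^2q + 136pqr + 320pq^2 + 105p^2r − 210pr^2 − 84qr − 258q^2 − 648q + 39q^2r + 168q^3 − 90qr^2 − 99r − 270 + 270r^2

(−7p − 3q + 9)(6 + 8q − 5r)(3p − 6r − 7q − 5)
= (−42p − 56pq + 35pr − 18q − 24q^2 + 15qr + 54 + 72q − 45r)(3p − 6r − 7q − 5)    [distributive law]
= (−42p − 56pq + 35pr + 54q − 24q^2 + 15qr + 54 − 45r)(3p − 6r − 7q − 5)    [combine like terms]
= −126p^2 + 252pr + 294pq + 210p − 168p^2q + 336pqr + 392pq^2 + 280pq + 105p^2r − 210pr^2 − 245pqr − 175pr + 162pq − 324qr − 378q^2 − 270q − 72pq^2 + 144q^2r + 168q^3 + 120q^2 + 45pqr − 90qr^2 − 105q^2r − 75qr + 162p − 324r − 378q − 270 − 135pr + 270r^2 + 315qr + 225r    [distributive law]
= −126p^2 − 58pr + 736pq + 372p − 168p^2q + 136pqr + 320pq^2 + 105p^2r − 210pr^2 − 84qr − 258q^2 − 648q + 39q^2r + 168q^3 − 90qr^2 − 99r − 270 + 270r^2    [combine like terms]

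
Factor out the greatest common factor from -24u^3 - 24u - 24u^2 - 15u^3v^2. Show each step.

3u(-8u^2 - 8 - 8u - 5u^2v^2)

-24u^3 - 24u - 24u^2 - 15u^3v^2
= 3(-8u^3 - 8u - 8u^2 - 5u^3v^2)    [factor out 3]
= 3u(-8u^2 - 8 - 8u - 5u^2v^2)    [factor out u]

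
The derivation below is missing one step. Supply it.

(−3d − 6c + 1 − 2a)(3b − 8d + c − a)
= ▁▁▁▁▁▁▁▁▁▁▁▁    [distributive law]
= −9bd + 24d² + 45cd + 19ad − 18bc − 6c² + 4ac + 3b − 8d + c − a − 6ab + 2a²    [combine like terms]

By distributive law:

−9bd + 24d² − 3cd + 3ad − 18bc + 48cd − 6c² + 6ac + 3b − 8d + c − a − 6ab + 16ad − 2ac + 2a²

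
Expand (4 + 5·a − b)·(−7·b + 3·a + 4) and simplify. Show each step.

−32·b + 32·a + 16 − 38·a·b + 15·a² + 7·b²

(4 + 5·a − b)·(−7·b + 3·a + 4)
= −28·b + 12·a + 16 − 35·a·b + 15·a² + 20·a + 7·b² − 3·a·b − 4·b    [distributive law]
= −32·b + 32·a + 16 − 38·a·b + 15·a² + 7·b²    [combine like terms]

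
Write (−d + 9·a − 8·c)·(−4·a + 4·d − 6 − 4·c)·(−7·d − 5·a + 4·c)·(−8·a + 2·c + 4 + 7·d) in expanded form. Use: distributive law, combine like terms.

(−d + 9·a − 8·c)·(−4·a + 4·d − 6 − 4·c)·(−7·d − 5·a + 4·c)·(−8·a + 2·c + 4 + 7·d)
= (4·a·d − 4·d^2 + 6·d + 4·c·d − 36·a^2 + 36·a·d − 54·a − 36·a·c + 32·a·c − 32·c·d + 48·c + 32·c^2)·(−7·d − 5·a + 4·c)·(−8·a + 2·c + 4 + 7·d)    [distributive law]
= (40·a·d − 4·d^2 + 6·d − 28·c·d − 36·a^2 − 54·a − 4·a·c + 48·c + 32·c^2)·(−7·d − 5·a + 4·c)·(−8·a + 2·c + 4 + 7·d)    [combine like terms]
= (−280·a·d^2 − 200·a^2·d + 160·a·c·d + 28·d^3 + 20·a·d^2 − 16·c·d^2 − 42·d^2 − 30·a·d + 24·c·d + 196·c·d^2 + 140·a·c·d − 112·c^2·d + 252·a^2·d + 180·a^3 − 144·a^2·c + 378·a·d + 270·a^2 − 216·a·c + 28·a·c·d + 20·a^2·c − 16·a·c^2 − 336·c·d − 240·a·c + 192·c^2 − 224·c^2·d − 160·a·c^2 + 128·c^3)·(−8·a + 2·c + 4 + 7·d)    [distributive law]
= (−260·a·d^2 + 52·a^2·d + 328·a·c·d + 28·d^3 + 180·c·d^2 − 42·d^2 + 348·a·d − 312·c·d − 336·c^2·d + 180·a^3 − 124·a^2·c + 270·a^2 − 456·a·c − 176·a·c^2 + 192·c^2 + 128·c^3)·(−8·a + 2·c + 4 + 7·d)    [combine like terms]
= 2080·a^2·d^2 − 520·a·c·d^2 − 1040·a·d^2 − 1820·a·d^3 − 416·a^3·d + 104·a^2·c·d + 208·a^2·d + 364·a^2·d^2 − 2624·a^2·c·d + 656·a·c^2·d + 1312·a·c·d + 2296·a·c·d^2 − 224·a·d^3 + 56·c·d^3 + 112·d^3 + 196·d^4 − 1440·a·c·d^2 + 360·c^2·d^2 + 720·c·d^2 + 1260·c·d^3 + 336·a·d^2 − 84·c·d^2 − 168·d^2 − 294·d^3 − 2784·a^2·d + 696·a·c·d + 1392·a·d + 2436·a·d^2 + 2496·a·c·d − 624·c^2·d − 1248·c·d − 2184·c·d^2 + 2688·a·c^2·d − 672·c^3·d − 1344·c^2·d − 2352·c^2·d^2 − 1440·a^4 + 360·a^3·c + 720·a^3 + 1260·a^3·d + 992·a^3·c − 248·a^2·c^2 − 496·a^2·c − 868·a^2·c·d − 2160·a^3 + 540·a^2·c + 1080·a^2 + 1890·a^2·d + 3648·a^2·c − 912·a·c^2 − 1824·a·c − 3192·a·c·d + 1408·a^2·c^2 − 352·a·c^3 − 704·a·c^2 − 1232·a·c^2·d − 1536·a·c^2 + 384·c^3 + 768·c^2 + 1344·c^2·d − 1024·a·c^3 + 256·c^4 + 512·c^3 + 896·c^3·d    [distributive law]
= 2444·a^2·d^2 + 336·a·c·d^2 + 1732·a·d^2 − 2044·a·d^3 + 844·a^3·d − 3388·a^2·c·d − 686·a^2·d + 2112·a·c^2·d + 1312·a·c·d + 1316·c·d^3 − 182·d^3 + 196·d^4 − 1992·c^2·d^2 − 1548·c·d^2 − 168·d^2 + 1392·a·d − 624·c^2·d − 1248·c·d + 224·c^3·d − 1440·a^4 + 1352·a^3·c − 1440·a^3 + 1160·a^2·c^2 + 3692·a^2·c + 1080·a^2 − 3152·a·c^2 − 1824·a·c − 1376·a·c^3 + 896·c^3 + 768·c^2 + 256·c^4    [combine like terms]

2444·a^2·d^2 + 336·a·c·d^2 + 1732·a·d^2 − 2044·a·d^3 + 844·a^3·d − 3388·a^2·c·d − 686·a^2·d + 2112·a·c^2·d + 1312·a·c·d + 1316·c·d^3 − 182·d^3 + 196·d^4 − 1992·c^2·d^2 − 1548·c·d^2 − 168·d^2 + 1392·a·d − 624·c^2·d − 1248·c·d + 224·c^3·d − 1440·a^4 + 1352·a^3·c − 1440·a^3 + 1160·a^2·c^2 + 3692·a^2·c + 1080·a^2 − 3152·a·c^2 − 1824·a·c − 1376·a·c^3 + 896·c^3 + 768·c^2 + 256·c^4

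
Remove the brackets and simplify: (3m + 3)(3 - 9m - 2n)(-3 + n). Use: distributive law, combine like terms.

(3m + 3)(3 - 9m - 2n)(-3 + n)
= (9m - 27m^2 - 6mn + 9 - 27m - 6n)(-3 + n)    [distributive law]
= (-18m - 27m^2 - 6mn + 9 - 6n)(-3 + n)    [combine like terms]
= 54m - 18mn + 81m^2 - 27m^2n + 18mn - 6mn^2 - 27 + 9n + 18n - 6n^2    [distributive law]
= 54m + 81m^2 - 27m^2n - 6mn^2 - 27 + 27n - 6n^2    [combine like terms]

54m + 81m^2 - 27m^2n - 6mn^2 - 27 + 27n - 6n^2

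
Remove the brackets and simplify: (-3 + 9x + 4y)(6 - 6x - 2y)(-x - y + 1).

(-3 + 9x + 4y)(6 - 6x - 2y)(-x - y + 1)
= (-18 + 18x + 6y + 54x - 54x² - 18xy + 24y - 24xy - 8y²)(-x - y + 1)    [distributive law]
= (-18 + 72x + 30y - 54x² - 42xy - 8y²)(-x - y + 1)    [combine like terms]
= 18x + 18y - 18 - 72x² - 72xy + 72x - 30xy - 30y² + 30y + 54x³ + 54x²y - 54x² + 42x²y + 42xy² - 42xy + 8xy² + 8y³ - 8y²    [distributive law]
= 90x + 48y - 18 - 126x² - 144xy - 38y² + 54x³ + 96x²y + 50xy² + 8y³    [combine like terms]

90x + 48y - 18 - 126x² - 144xy - 38y² + 54x³ + 96x²y + 50xy² + 8y³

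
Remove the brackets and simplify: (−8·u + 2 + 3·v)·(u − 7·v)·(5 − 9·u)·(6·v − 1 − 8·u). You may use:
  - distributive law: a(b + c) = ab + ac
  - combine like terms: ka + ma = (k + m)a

−3185·u^2·v − 22·u^2 + 392·u^3 + 4680·u^3·v − 576·u^4 + 3177·u·v^2 + 199·u·v − 4698·u^2·v^2 − 10·u − 315·v^2 + 70·v − 630·v^3 + 1134·u·v^3

(−8·u + 2 + 3·v)·(u − 7·v)·(5 − 9·u)·(6·v − 1 − 8·u)
= (−8·u^2 + 56·u·v + 2·u − 14·v + 3·u·v − 21·v^2)·(5 − 9·u)·(6·v − 1 − 8·u)    [distributive law]
= (−8·u^2 + 59·u·v + 2·u − 14·v − 21·v^2)·(5 − 9·u)·(6·v − 1 − 8·u)    [combine like terms]
= (−40·u^2 + 72·u^3 + 295·u·v − 531·u^2·v + 10·u − 18·u^2 − 70·v + 126·u·v − 105·v^2 + 189·u·v^2)·(6·v − 1 − 8·u)    [distributive law]
= (−58·u^2 + 72·u^3 + 421·u·v − 531·u^2·v + 10·u − 70·v − 105·v^2 + 189·u·v^2)·(6·v − 1 − 8·u)    [combine like terms]
= −348·u^2·v + 58·u^2 + 464·u^3 + 432·u^3·v − 72·u^3 − 576·u^4 + 2526·u·v^2 − 421·u·v − 3368·u^2·v − 3186·u^2·v^2 + 531·u^2·v + 4248·u^3·v + 60·u·v − 10·u − 80·u^2 − 420·v^2 + 70·v + 560·u·v − 630·v^3 + 105·v^2 + 840·u·v^2 + 1134·u·v^3 − 189·u·v^2 − 1512·u^2·v^2    [distributive law]
= −3185·u^2·v − 22·u^2 + 392·u^3 + 4680·u^3·v − 576·u^4 + 3177·u·v^2 + 199·u·v − 4698·u^2·v^2 − 10·u − 315·v^2 + 70·v − 630·v^3 + 1134·u·v^3    [combine like terms]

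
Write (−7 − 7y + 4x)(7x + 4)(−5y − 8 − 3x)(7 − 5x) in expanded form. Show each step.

(−7 − 7y + 4x)(7x + 4)(−5y − 8 − 3x)(7 − 5x)
= (−49x − 28 − 49xy − 28y + 28x^2 + 16x)(−5y − 8 − 3x)(7 − 5x)    [distributive law]
= (−33x − 28 − 49xy − 28y + 28x^2)(−5y − 8 − 3x)(7 − 5x)    [combine like terms]
= (165xy + 264x + 99x^2 + 140y + 224 + 84x + 245xy^2 + 392xy + 147x^2y + 140y^2 + 224y + 84xy − 140x^2y − 224x^2 − 84x^3)(7 − 5x)    [distributive law]
= (641xy + 348x − 125x^2 + 364y + 224 + 245xy^2 + 7x^2y + 140y^2 − 84x^3)(7 − 5x)    [combine like terms]
= 4487xy − 3205x^2y + 2436x − 1740x^2 − 875x^2 + 625x^3 + 2548y − 1820xy + 1568 − 1120x + 1715xy^2 − 1225x^2y^2 + 49x^2y − 35x^3y + 980y^2 − 700xy^2 − 588x^3 + 420x^4    [distributive law]
= 2667xy − 3156x^2y + 1316x − 2615x^2 + 37x^3 + 2548y + 1568 + 1015xy^2 − 1225x^2y^2 − 35x^3y + 980y^2 + 420x^4    [combine like terms]

2667xy − 3156x^2y + 1316x − 2615x^2 + 37x^3 + 2548y + 1568 + 1015xy^2 − 1225x^2y^2 − 35x^3y + 980y^2 + 420x^4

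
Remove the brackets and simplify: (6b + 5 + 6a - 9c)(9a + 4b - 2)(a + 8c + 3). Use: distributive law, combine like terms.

78a^2b + 588abc + 242ab + 24ab^2 + 192b^2c + 72b^2 - 44bc + 24b + 195a^2 + 39ac + 89a - 26c - 30 + 54a^3 + 351a^2c - 648ac^2 - 288bc^2 + 144c^2

(6b + 5 + 6a - 9c)(9a + 4b - 2)(a + 8c + 3)
= (54ab + 24b^2 - 12b + 45a + 20b - 10 + 54a^2 + 24ab - 12a - 81ac - 36bc + 18c)(a + 8c + 3)    [distributive law]
= (78ab + 24b^2 + 8b + 33a - 10 + 54a^2 - 81ac - 36bc + 18c)(a + 8c + 3)    [combine like terms]
= 78a^2b + 624abc + 234ab + 24ab^2 + 192b^2c + 72b^2 + 8ab + 64bc + 24b + 33a^2 + 264ac + 99a - 10a - 80c - 30 + 54a^3 + 432a^2c + 162a^2 - 81a^2c - 648ac^2 - 243ac - 36abc - 288bc^2 - 108bc + 18ac + 144c^2 + 54c    [distributive law]
= 78a^2b + 588abc + 242ab + 24ab^2 + 192b^2c + 72b^2 - 44bc + 24b + 195a^2 + 39ac + 89a - 26c - 30 + 54a^3 + 351a^2c - 648ac^2 - 288bc^2 + 144c^2    [combine like terms]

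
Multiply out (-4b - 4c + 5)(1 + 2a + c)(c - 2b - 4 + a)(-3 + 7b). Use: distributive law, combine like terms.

-23bc + 46b²c + 18b² + 56b³ - 158b - 269ab + 8ab² + 289abc + 28ab²c + 112ab³ + 94a²b - 56a²b² + 107bc² + 28b²c² + 56b³c - 51c² - 3c - 129ac + 36ac² - 84abc² + 24a²c - 56a²bc + 12c³ - 28bc³ + 60 + 105a - 30a²

(-4b - 4c + 5)(1 + 2a + c)(c - 2b - 4 + a)(-3 + 7b)
= (-4b - 8ab - 4bc - 4c - 8ac - 4c² + 5 + 10a + 5c)(c - 2b - 4 + a)(-3 + 7b)    [distributive law]
= (-4b - 8ab - 4bc + c - 8ac - 4c² + 5 + 10a)(c - 2b - 4 + a)(-3 + 7b)    [combine like terms]
= (-4bc + 8b² + 16b - 4ab - 8abc + 16ab² + 32ab - 8a²b - 4bc² + 8b²c + 16bc - 4abc + c² - 2bc - 4c + ac - 8ac² + 16abc + 32ac - 8a²c - 4c³ + 8bc² + 16c² - 4ac² + 5c - 10b - 20 + 5a + 10ac - 20ab - 40a + 10a²)(-3 + 7b)    [distributive law]
= (10bc + 8b² + 6b + 8ab + 4abc + 16ab² - 8a²b + 4bc² + 8b²c + 17c² + c + 43ac - 12ac² - 8a²c - 4c³ - 20 - 35a + 10a²)(-3 + 7b)    [combine like terms]
= -30bc + 70b²c - 24b² + 56b³ - 18b + 42b² - 24ab + 56ab² - 12abc + 28ab²c - 48ab² + 112ab³ + 24a²b - 56a²b² - 12bc² + 28b²c² - 24b²c + 56b³c - 51c² + 119bc² - 3c + 7bc - 129ac + 301abc + 36ac² - 84abc² + 24a²c - 56a²bc + 12c³ - 28bc³ + 60 - 140b + 105a - 245ab - 30a² + 70a²b    [distributive law]
= -23bc + 46b²c + 18b² + 56b³ - 158b - 269ab + 8ab² + 289abc + 28ab²c + 112ab³ + 94a²b - 56a²b² + 107bc² + 28b²c² + 56b³c - 51c² - 3c - 129ac + 36ac² - 84abc² + 24a²c - 56a²bc + 12c³ - 28bc³ + 60 + 105a - 30a²    [combine like terms]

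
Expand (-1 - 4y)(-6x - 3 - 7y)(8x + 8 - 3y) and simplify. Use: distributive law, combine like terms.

(-1 - 4y)(-6x - 3 - 7y)(8x + 8 - 3y)
= (6x + 3 + 7y + 24xy + 12y + 28y^2)(8x + 8 - 3y)    [distributive law]
= (6x + 3 + 19y + 24xy + 28y^2)(8x + 8 - 3y)    [combine like terms]
= 48x^2 + 48x - 18xy + 24x + 24 - 9y + 152xy + 152y - 57y^2 + 192x^2y + 192xy - 72xy^2 + 224xy^2 + 224y^2 - 84y^3    [distributive law]
= 48x^2 + 72x + 326xy + 24 + 143y + 167y^2 + 192x^2y + 152xy^2 - 84y^3    [combine like terms]

48x^2 + 72x + 326xy + 24 + 143y + 167y^2 + 192x^2y + 152xy^2 - 84y^3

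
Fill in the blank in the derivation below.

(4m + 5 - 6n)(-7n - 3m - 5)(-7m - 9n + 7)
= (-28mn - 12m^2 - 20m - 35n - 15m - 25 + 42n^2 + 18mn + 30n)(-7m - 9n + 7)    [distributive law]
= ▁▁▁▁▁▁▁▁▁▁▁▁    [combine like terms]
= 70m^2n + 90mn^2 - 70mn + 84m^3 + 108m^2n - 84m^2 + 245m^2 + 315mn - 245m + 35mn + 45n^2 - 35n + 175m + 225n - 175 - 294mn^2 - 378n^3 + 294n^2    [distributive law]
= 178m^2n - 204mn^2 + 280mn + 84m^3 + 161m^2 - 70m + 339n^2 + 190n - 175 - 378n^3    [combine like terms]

Applying combine like terms to the line above:

(-10mn - 12m^2 - 35m - 5n - 25 + 42n^2)(-7m - 9n + 7)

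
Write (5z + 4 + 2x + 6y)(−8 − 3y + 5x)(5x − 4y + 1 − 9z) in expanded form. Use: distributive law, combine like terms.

−211xz + 685yz + 248z + 360z² − 391xyz + 222y²z + 135yz² + 35x²z − 225xz² − 156x + 68y − 32 − 292xy + 222y² + 30x² + 80x²y − 186xy² + 50x³ + 72y³

(5z + 4 + 2x + 6y)(−8 − 3y + 5x)(5x − 4y + 1 − 9z)
= (−40z − 15yz + 25xz − 32 − 12y + 20x − 16x − 6xy + 10x² − 48y − 18y² + 30xy)(5x − 4y + 1 − 9z)    [distributive law]
= (−40z − 15yz + 25xz − 32 − 60y + 4x + 24xy + 10x² − 18y²)(5x − 4y + 1 − 9z)    [combine like terms]
= −200xz + 160yz − 40z + 360z² − 75xyz + 60y²z − 15yz + 135yz² + 125x²z − 100xyz + 25xz − 225xz² − 160x + 128y − 32 + 288z − 300xy + 240y² − 60y + 540yz + 20x² − 16xy + 4x − 36xz + 120x²y − 96xy² + 24xy − 216xyz + 50x³ − 40x²y + 10x² − 90x²z − 90xy² + 72y³ − 18y² + 162y²z    [distributive law]
= −211xz + 685yz + 248z + 360z² − 391xyz + 222y²z + 135yz² + 35x²z − 225xz² − 156x + 68y − 32 − 292xy + 222y² + 30x² + 80x²y − 186xy² + 50x³ + 72y³    [combine like terms]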